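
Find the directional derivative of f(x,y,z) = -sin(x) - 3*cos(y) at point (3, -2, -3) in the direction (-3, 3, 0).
sqrt(2)*(-3*sin(2) + cos(3))/2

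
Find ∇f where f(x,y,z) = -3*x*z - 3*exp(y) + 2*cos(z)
(-3*z, -3*exp(y), -3*x - 2*sin(z))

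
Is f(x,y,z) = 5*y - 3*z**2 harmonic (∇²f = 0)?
No, ∇²f = -6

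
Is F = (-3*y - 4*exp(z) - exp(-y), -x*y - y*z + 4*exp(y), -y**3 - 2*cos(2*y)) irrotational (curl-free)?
No, ∇×F = (-3*y**2 + y + 4*sin(2*y), -4*exp(z), -y + 3 - exp(-y))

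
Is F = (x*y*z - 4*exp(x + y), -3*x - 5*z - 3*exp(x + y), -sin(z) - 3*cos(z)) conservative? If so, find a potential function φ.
No, ∇×F = (5, x*y, -x*z + exp(x + y) - 3) ≠ 0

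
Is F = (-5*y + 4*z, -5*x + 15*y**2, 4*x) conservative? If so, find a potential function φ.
Yes, F is conservative. φ = -5*x*y + 4*x*z + 5*y**3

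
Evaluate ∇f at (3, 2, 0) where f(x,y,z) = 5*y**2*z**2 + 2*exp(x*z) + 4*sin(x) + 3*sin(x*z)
(4*cos(3), 0, 15)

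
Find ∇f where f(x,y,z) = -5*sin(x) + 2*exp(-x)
(-5*cos(x) - 2*exp(-x), 0, 0)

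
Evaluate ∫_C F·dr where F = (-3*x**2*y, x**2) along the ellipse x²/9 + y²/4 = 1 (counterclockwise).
81*pi/2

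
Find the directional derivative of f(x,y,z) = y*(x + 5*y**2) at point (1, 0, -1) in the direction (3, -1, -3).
-sqrt(19)/19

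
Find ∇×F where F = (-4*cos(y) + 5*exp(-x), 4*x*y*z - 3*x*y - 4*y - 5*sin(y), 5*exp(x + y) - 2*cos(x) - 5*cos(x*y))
(-4*x*y + 5*x*sin(x*y) + 5*exp(x + y), -5*y*sin(x*y) - 5*exp(x + y) - 2*sin(x), 4*y*z - 3*y - 4*sin(y))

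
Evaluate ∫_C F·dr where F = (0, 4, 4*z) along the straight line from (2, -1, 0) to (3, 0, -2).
12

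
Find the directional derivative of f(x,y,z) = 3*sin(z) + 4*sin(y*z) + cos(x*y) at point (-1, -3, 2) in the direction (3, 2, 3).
sqrt(22)*(-20*cos(6) + 9*cos(2) + 11*sin(3))/22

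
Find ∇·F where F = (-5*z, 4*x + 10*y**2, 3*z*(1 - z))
20*y - 6*z + 3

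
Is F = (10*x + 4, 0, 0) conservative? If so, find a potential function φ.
Yes, F is conservative. φ = x*(5*x + 4)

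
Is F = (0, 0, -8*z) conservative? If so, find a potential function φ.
Yes, F is conservative. φ = -4*z**2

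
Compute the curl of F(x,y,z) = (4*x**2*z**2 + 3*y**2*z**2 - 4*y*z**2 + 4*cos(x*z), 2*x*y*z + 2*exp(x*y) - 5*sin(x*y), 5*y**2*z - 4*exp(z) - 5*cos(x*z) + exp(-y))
(-2*x*y + 10*y*z - exp(-y), 8*x**2*z - 4*x*sin(x*z) + 6*y**2*z - 8*y*z - 5*z*sin(x*z), -6*y*z**2 + 2*y*z + 2*y*exp(x*y) - 5*y*cos(x*y) + 4*z**2)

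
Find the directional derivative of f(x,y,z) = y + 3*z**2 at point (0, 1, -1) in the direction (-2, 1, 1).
-5*sqrt(6)/6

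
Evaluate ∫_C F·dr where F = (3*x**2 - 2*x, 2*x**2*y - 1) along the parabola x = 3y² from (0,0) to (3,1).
20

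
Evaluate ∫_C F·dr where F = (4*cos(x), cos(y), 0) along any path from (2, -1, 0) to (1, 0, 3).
-4*sin(2) + 5*sin(1)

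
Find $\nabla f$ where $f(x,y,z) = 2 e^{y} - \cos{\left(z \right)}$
(0, 2*exp(y), sin(z))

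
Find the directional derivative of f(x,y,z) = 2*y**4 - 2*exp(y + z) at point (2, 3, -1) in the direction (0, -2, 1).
2*sqrt(5)*(-216 + exp(2))/5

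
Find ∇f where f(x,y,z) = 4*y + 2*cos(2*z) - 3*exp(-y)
(0, 4 + 3*exp(-y), -4*sin(2*z))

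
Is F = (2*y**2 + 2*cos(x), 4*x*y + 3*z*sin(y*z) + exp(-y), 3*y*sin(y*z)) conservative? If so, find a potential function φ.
Yes, F is conservative. φ = 2*x*y**2 + 2*sin(x) - 3*cos(y*z) - exp(-y)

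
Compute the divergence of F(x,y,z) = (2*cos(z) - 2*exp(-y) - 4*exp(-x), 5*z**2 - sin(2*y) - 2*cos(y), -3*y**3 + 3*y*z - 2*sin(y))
3*y + 2*sin(y) - 2*cos(2*y) + 4*exp(-x)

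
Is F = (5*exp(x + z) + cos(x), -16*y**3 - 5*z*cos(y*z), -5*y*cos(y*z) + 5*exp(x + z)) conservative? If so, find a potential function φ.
Yes, F is conservative. φ = -4*y**4 + 5*exp(x + z) + sin(x) - 5*sin(y*z)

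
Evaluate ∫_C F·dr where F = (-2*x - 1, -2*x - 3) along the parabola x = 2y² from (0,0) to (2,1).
-31/3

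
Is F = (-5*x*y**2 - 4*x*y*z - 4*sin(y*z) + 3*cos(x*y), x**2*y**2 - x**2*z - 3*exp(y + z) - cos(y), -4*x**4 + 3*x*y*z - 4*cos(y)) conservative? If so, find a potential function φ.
No, ∇×F = (x**2 + 3*x*z + 3*exp(y + z) + 4*sin(y), 16*x**3 - 4*x*y - 3*y*z - 4*y*cos(y*z), 2*x*y**2 + 10*x*y + 2*x*z + 3*x*sin(x*y) + 4*z*cos(y*z)) ≠ 0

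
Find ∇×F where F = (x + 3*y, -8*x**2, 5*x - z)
(0, -5, -16*x - 3)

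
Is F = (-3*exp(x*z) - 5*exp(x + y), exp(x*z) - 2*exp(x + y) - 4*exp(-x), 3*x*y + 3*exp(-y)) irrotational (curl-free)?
No, ∇×F = (-x*exp(x*z) + 3*x - 3*exp(-y), -3*x*exp(x*z) - 3*y, z*exp(x*z) + 3*exp(x + y) + 4*exp(-x))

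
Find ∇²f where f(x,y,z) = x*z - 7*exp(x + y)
-14*exp(x + y)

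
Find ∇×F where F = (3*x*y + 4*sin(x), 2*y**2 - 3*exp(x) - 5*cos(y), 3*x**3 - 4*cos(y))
(4*sin(y), -9*x**2, -3*x - 3*exp(x))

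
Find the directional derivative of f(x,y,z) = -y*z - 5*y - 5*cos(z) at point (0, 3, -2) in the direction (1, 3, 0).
-9*sqrt(10)/10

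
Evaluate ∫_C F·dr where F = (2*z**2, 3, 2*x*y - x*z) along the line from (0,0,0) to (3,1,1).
6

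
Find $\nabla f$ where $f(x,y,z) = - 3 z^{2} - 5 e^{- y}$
(0, 5*exp(-y), -6*z)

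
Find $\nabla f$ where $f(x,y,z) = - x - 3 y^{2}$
(-1, -6*y, 0)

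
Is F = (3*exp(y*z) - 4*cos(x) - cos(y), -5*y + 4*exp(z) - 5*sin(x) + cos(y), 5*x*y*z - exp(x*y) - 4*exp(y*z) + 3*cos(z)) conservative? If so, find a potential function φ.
No, ∇×F = (5*x*z - x*exp(x*y) - 4*z*exp(y*z) - 4*exp(z), y*(-5*z + exp(x*y) + 3*exp(y*z)), -3*z*exp(y*z) - sin(y) - 5*cos(x)) ≠ 0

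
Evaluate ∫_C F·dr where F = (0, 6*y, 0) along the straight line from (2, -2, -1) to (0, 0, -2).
-12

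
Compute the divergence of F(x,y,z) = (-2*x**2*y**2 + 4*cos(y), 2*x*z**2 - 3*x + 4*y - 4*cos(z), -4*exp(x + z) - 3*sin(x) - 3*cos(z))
-4*x*y**2 - 4*exp(x + z) + 3*sin(z) + 4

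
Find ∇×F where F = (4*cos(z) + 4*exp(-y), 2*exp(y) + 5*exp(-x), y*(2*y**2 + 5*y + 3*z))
(6*y**2 + 10*y + 3*z, -4*sin(z), 4*exp(-y) - 5*exp(-x))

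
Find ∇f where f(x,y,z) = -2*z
(0, 0, -2)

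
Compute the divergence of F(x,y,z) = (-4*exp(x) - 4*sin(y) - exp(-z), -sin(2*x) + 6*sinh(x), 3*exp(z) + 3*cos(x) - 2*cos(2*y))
-4*exp(x) + 3*exp(z)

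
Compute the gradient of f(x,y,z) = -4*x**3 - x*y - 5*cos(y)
(-12*x**2 - y, -x + 5*sin(y), 0)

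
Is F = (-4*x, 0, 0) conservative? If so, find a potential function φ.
Yes, F is conservative. φ = -2*x**2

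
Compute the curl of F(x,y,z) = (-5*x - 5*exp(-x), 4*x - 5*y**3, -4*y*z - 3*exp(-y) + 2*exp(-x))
(-4*z + 3*exp(-y), 2*exp(-x), 4)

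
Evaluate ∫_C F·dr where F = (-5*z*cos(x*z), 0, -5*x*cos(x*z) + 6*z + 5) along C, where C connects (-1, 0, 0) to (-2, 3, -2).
2 - 5*sin(4)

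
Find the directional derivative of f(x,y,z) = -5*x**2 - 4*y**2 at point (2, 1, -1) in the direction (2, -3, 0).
-16*sqrt(13)/13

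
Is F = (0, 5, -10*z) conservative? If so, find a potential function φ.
Yes, F is conservative. φ = 5*y - 5*z**2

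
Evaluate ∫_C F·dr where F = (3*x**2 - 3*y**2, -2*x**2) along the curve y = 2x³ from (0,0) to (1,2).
-109/35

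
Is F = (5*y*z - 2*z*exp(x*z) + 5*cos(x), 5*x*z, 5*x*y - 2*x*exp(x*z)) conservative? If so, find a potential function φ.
Yes, F is conservative. φ = 5*x*y*z - 2*exp(x*z) + 5*sin(x)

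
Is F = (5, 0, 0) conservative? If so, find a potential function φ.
Yes, F is conservative. φ = 5*x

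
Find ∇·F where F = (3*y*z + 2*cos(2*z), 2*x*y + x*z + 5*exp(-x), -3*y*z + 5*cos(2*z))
2*x - 3*y - 10*sin(2*z)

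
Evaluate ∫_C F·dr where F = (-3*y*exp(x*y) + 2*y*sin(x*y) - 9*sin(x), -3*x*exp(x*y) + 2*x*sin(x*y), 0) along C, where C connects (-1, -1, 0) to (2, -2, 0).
-7*cos(1) + 9*cos(2) - 3*exp(-4) - 2*cos(4) + 3*E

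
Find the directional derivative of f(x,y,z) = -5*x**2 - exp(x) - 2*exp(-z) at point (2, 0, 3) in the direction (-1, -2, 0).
sqrt(5)*(exp(2) + 20)/5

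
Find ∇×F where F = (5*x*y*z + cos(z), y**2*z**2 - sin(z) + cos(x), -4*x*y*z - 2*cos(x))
(-4*x*z - 2*y**2*z + cos(z), 5*x*y + 4*y*z - 2*sin(x) - sin(z), -5*x*z - sin(x))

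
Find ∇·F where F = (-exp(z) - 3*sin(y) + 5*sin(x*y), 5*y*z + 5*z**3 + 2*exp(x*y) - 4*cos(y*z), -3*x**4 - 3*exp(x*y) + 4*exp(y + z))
2*x*exp(x*y) + 5*y*cos(x*y) + 4*z*sin(y*z) + 5*z + 4*exp(y + z)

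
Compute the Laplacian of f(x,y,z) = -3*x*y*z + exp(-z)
exp(-z)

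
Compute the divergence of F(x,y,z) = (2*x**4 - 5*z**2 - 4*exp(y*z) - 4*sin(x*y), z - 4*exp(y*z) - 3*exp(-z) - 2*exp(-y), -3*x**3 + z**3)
8*x**3 - 4*y*cos(x*y) + 3*z**2 - 4*z*exp(y*z) + 2*exp(-y)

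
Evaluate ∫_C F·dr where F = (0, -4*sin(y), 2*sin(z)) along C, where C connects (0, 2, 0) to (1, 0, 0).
4 - 4*cos(2)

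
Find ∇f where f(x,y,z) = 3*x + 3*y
(3, 3, 0)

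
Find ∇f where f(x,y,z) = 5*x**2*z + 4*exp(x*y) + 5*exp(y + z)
(10*x*z + 4*y*exp(x*y), 4*x*exp(x*y) + 5*exp(y + z), 5*x**2 + 5*exp(y + z))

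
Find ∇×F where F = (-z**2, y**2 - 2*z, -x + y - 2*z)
(3, 1 - 2*z, 0)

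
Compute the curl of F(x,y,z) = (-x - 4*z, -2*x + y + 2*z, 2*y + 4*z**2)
(0, -4, -2)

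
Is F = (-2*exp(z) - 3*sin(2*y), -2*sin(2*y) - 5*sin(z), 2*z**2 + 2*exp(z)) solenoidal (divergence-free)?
No, ∇·F = 4*z + 2*exp(z) - 4*cos(2*y)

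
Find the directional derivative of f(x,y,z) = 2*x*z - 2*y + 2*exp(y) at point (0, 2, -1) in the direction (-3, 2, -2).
2*sqrt(17)*(1 + 2*exp(2))/17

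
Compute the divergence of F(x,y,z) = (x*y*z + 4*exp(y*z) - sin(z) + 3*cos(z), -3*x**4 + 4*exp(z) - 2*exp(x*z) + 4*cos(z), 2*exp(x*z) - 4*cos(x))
2*x*exp(x*z) + y*z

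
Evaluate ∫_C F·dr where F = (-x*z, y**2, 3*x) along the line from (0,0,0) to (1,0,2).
7/3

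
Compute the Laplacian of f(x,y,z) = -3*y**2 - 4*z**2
-14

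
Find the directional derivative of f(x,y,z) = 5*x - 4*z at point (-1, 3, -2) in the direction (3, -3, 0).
5*sqrt(2)/2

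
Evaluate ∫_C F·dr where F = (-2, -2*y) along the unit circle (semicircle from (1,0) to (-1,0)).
4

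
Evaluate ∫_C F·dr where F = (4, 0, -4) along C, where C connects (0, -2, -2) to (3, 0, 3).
-8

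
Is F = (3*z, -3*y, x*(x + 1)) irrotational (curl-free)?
No, ∇×F = (0, 2 - 2*x, 0)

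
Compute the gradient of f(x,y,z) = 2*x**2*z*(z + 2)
(4*x*z*(z + 2), 0, 4*x**2*(z + 1))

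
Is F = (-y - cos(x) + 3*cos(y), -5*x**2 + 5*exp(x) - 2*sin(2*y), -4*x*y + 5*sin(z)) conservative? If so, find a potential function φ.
No, ∇×F = (-4*x, 4*y, -10*x + 5*exp(x) + 3*sin(y) + 1) ≠ 0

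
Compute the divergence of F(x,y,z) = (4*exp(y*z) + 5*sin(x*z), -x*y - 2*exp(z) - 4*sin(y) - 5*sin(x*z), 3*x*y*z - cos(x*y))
3*x*y - x + 5*z*cos(x*z) - 4*cos(y)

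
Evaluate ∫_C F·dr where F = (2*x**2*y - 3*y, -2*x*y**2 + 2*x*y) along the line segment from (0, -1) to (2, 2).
2/3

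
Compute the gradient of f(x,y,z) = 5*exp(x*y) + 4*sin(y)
(5*y*exp(x*y), 5*x*exp(x*y) + 4*cos(y), 0)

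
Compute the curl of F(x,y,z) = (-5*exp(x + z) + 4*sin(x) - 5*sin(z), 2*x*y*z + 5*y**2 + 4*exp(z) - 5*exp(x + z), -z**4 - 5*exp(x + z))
(-2*x*y - 4*exp(z) + 5*exp(x + z), -5*cos(z), 2*y*z - 5*exp(x + z))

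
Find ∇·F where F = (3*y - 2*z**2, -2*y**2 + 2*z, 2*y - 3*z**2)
-4*y - 6*z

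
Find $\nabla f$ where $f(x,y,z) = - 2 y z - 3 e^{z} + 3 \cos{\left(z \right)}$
(0, -2*z, -2*y - 3*exp(z) - 3*sin(z))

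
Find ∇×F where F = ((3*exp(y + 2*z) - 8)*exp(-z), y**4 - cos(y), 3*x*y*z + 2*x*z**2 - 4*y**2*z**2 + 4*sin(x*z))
(z*(3*x - 8*y*z), (-z*(3*y + 2*z + 4*cos(x*z))*exp(z) + 3*exp(y + 2*z) + 8)*exp(-z), -3*exp(y + z))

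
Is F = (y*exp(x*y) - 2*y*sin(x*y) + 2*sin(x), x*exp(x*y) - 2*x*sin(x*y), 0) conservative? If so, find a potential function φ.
Yes, F is conservative. φ = exp(x*y) - 2*cos(x) + 2*cos(x*y)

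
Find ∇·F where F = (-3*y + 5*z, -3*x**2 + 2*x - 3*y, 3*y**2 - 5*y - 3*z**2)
-6*z - 3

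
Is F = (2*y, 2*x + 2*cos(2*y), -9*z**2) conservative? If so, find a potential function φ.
Yes, F is conservative. φ = 2*x*y - 3*z**3 + sin(2*y)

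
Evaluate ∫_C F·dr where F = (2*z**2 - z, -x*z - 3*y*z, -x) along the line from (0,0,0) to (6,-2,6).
108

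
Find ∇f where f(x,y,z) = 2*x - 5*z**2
(2, 0, -10*z)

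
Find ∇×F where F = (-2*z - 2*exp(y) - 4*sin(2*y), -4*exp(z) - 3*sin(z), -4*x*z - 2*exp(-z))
(4*exp(z) + 3*cos(z), 4*z - 2, 2*exp(y) + 8*cos(2*y))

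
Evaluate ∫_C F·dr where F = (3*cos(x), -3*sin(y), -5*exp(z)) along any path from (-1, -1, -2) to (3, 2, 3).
-5*exp(3) + 3*cos(2) + 3*sin(3) + 5*exp(-2) - 3*sqrt(2)*cos(pi/4 + 1)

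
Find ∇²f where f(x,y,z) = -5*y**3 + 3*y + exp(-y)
-30*y + exp(-y)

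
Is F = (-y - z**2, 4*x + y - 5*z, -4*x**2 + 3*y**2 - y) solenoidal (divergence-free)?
No, ∇·F = 1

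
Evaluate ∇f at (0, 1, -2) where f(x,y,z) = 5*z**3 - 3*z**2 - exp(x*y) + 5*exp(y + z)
(-1, 5*exp(-1), 5*exp(-1) + 72)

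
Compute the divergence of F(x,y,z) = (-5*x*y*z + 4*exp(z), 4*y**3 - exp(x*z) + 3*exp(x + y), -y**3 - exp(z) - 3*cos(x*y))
12*y**2 - 5*y*z - exp(z) + 3*exp(x + y)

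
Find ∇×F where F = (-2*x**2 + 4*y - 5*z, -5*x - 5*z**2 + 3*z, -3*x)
(10*z - 3, -2, -9)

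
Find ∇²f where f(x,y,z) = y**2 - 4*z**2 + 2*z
-6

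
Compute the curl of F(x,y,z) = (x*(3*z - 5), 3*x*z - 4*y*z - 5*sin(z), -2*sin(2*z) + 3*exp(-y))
(-3*x + 4*y + 5*cos(z) - 3*exp(-y), 3*x, 3*z)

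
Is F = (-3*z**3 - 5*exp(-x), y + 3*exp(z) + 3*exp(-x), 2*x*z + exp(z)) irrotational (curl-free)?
No, ∇×F = (-3*exp(z), z*(-9*z - 2), -3*exp(-x))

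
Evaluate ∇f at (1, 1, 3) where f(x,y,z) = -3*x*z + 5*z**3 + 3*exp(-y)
(-9, -3*exp(-1), 132)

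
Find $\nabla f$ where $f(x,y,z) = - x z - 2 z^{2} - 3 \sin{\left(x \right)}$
(-z - 3*cos(x), 0, -x - 4*z)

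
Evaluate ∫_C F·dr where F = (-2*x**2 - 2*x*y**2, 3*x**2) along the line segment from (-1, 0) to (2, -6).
-114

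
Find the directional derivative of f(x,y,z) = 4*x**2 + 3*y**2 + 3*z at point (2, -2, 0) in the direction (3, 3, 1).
15*sqrt(19)/19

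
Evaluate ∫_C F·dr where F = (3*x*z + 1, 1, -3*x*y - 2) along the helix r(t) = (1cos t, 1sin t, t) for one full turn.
-5*pi/2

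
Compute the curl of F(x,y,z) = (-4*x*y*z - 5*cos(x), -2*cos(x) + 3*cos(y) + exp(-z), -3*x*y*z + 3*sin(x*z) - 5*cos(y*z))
(-3*x*z + 5*z*sin(y*z) + exp(-z), -4*x*y + 3*y*z - 3*z*cos(x*z), 4*x*z + 2*sin(x))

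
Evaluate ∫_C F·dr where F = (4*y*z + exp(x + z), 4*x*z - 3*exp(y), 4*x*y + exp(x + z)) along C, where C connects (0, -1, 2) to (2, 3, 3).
-3*exp(3) - exp(2) + 3*exp(-1) + 72 + exp(5)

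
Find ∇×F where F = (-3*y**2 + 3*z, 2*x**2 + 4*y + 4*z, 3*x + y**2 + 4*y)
(2*y, 0, 4*x + 6*y)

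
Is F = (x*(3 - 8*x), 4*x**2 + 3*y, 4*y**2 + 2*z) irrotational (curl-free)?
No, ∇×F = (8*y, 0, 8*x)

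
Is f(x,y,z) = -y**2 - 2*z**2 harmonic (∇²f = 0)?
No, ∇²f = -6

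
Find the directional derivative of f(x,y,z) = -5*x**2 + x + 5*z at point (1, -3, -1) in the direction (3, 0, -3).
-7*sqrt(2)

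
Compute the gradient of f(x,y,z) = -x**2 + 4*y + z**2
(-2*x, 4, 2*z)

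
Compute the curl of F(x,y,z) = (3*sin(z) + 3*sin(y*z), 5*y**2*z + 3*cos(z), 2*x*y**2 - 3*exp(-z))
(4*x*y - 5*y**2 + 3*sin(z), -2*y**2 + 3*y*cos(y*z) + 3*cos(z), -3*z*cos(y*z))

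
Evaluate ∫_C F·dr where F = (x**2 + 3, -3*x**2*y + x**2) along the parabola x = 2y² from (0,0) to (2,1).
112/15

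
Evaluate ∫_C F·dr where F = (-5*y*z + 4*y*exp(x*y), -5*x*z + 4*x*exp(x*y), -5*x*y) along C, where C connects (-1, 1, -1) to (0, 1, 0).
9 - 4*exp(-1)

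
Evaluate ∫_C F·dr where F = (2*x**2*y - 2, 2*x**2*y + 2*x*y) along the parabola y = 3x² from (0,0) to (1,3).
62/5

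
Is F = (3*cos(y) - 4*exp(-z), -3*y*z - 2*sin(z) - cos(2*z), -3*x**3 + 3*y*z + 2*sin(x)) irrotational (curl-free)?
No, ∇×F = (3*y + 3*z - 2*sin(2*z) + 2*cos(z), 9*x**2 - 2*cos(x) + 4*exp(-z), 3*sin(y))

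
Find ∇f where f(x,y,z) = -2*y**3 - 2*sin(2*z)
(0, -6*y**2, -4*cos(2*z))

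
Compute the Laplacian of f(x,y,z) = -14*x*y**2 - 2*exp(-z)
-28*x - 2*exp(-z)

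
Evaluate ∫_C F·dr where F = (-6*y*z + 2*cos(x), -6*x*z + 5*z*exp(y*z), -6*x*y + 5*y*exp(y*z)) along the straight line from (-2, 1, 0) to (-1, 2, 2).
-2*sin(1) + 2*sin(2) + 19 + 5*exp(4)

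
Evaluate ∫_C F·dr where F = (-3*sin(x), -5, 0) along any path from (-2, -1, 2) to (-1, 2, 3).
-15 - 3*cos(2) + 3*cos(1)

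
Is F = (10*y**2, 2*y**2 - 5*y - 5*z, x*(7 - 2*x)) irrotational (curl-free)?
No, ∇×F = (5, 4*x - 7, -20*y)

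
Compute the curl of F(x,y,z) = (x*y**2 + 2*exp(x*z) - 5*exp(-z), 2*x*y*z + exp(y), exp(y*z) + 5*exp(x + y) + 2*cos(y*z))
(-2*x*y + z*exp(y*z) - 2*z*sin(y*z) + 5*exp(x + y), 2*x*exp(x*z) - 5*exp(x + y) + 5*exp(-z), 2*y*(-x + z))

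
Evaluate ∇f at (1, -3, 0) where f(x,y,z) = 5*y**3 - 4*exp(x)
(-4*E, 135, 0)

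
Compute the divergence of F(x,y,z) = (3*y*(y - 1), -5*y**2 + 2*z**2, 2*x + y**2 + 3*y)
-10*y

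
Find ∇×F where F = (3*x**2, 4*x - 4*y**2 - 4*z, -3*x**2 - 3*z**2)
(4, 6*x, 4)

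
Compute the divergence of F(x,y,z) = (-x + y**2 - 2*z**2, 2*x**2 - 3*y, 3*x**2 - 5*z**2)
-10*z - 4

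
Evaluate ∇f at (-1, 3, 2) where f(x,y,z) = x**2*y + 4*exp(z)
(-6, 1, 4*exp(2))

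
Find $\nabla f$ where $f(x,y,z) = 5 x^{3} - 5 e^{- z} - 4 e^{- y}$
(15*x**2, 4*exp(-y), 5*exp(-z))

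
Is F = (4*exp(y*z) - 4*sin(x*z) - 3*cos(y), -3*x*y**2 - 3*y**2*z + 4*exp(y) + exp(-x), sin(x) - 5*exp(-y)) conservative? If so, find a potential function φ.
No, ∇×F = (3*y**2 + 5*exp(-y), -4*x*cos(x*z) + 4*y*exp(y*z) - cos(x), -3*y**2 - 4*z*exp(y*z) - 3*sin(y) - exp(-x)) ≠ 0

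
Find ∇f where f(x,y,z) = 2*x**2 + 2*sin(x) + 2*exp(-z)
(4*x + 2*cos(x), 0, -2*exp(-z))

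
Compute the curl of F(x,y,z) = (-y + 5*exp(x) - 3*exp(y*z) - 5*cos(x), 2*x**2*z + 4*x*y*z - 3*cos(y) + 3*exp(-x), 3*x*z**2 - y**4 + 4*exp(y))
(-2*x**2 - 4*x*y - 4*y**3 + 4*exp(y), -3*y*exp(y*z) - 3*z**2, 4*x*z + 4*y*z + 3*z*exp(y*z) + 1 - 3*exp(-x))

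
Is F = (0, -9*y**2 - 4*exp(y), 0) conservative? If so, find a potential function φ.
Yes, F is conservative. φ = -3*y**3 - 4*exp(y)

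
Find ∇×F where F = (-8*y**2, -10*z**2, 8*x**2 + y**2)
(2*y + 20*z, -16*x, 16*y)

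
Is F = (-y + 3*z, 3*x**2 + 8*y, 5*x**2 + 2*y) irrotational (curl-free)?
No, ∇×F = (2, 3 - 10*x, 6*x + 1)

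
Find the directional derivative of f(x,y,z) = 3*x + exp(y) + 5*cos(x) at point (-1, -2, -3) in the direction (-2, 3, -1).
sqrt(14)*(-2*(3 + 5*sin(1))*exp(2) + 3)*exp(-2)/14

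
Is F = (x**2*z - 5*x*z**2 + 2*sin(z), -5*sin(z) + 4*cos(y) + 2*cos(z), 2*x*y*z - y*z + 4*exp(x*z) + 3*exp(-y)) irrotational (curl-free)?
No, ∇×F = (2*x*z - z + 2*sin(z) + 5*cos(z) - 3*exp(-y), x**2 - 10*x*z - 2*y*z - 4*z*exp(x*z) + 2*cos(z), 0)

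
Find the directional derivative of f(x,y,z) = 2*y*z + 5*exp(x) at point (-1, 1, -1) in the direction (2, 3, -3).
sqrt(22)*(5 - 6*E)*exp(-1)/11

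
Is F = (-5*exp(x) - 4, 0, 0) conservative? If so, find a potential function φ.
Yes, F is conservative. φ = -4*x - 5*exp(x)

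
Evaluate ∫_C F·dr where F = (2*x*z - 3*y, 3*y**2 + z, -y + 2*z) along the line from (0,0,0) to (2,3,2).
82/3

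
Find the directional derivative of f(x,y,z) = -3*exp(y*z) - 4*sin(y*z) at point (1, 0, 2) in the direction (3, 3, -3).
-14*sqrt(3)/3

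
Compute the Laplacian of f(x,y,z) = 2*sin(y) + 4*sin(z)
-2*sin(y) - 4*sin(z)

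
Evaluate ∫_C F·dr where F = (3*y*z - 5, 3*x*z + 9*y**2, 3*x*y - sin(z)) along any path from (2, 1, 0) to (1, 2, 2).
cos(2) + 37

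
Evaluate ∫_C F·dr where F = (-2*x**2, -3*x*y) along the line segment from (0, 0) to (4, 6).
-560/3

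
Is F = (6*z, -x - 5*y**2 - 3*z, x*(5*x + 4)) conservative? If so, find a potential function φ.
No, ∇×F = (3, 2 - 10*x, -1) ≠ 0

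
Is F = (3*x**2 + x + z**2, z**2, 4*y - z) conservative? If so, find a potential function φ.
No, ∇×F = (4 - 2*z, 2*z, 0) ≠ 0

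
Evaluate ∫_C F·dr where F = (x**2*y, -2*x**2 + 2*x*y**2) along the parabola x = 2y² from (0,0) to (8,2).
9344/35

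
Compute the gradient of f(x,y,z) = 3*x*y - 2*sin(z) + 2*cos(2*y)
(3*y, 3*x - 4*sin(2*y), -2*cos(z))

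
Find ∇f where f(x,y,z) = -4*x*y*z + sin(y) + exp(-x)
(-4*y*z - exp(-x), -4*x*z + cos(y), -4*x*y)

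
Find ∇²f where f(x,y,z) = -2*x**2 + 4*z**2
4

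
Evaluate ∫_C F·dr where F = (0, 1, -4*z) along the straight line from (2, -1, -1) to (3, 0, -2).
-5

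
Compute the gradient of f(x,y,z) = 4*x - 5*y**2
(4, -10*y, 0)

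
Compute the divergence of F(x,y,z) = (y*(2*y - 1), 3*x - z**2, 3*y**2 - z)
-1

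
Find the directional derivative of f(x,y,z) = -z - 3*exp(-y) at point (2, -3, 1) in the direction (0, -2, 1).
sqrt(5)*(-6*exp(3) - 1)/5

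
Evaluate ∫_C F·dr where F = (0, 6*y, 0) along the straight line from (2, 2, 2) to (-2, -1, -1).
-9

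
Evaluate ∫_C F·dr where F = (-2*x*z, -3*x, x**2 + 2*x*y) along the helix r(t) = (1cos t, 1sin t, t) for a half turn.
-3*pi/2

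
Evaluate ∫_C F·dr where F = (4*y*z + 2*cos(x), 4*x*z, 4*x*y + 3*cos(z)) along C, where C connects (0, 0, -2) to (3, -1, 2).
-24 + 2*sin(3) + 6*sin(2)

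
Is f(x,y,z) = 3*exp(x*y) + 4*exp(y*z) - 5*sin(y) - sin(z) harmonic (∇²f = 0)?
No, ∇²f = 3*x**2*exp(x*y) + 3*y**2*exp(x*y) + 4*y**2*exp(y*z) + 4*z**2*exp(y*z) + 5*sin(y) + sin(z)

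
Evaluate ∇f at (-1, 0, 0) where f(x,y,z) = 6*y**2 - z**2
(0, 0, 0)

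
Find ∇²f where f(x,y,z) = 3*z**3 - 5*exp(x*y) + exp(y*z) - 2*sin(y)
-5*x**2*exp(x*y) - 5*y**2*exp(x*y) + y**2*exp(y*z) + z**2*exp(y*z) + 18*z + 2*sin(y)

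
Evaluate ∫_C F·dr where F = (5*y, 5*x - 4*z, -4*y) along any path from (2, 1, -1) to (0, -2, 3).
10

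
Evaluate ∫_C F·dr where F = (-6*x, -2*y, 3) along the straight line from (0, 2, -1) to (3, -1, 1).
-18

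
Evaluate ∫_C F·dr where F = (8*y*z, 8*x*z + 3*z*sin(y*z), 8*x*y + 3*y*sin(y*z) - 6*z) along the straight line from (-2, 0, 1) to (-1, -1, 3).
3 - 3*cos(3)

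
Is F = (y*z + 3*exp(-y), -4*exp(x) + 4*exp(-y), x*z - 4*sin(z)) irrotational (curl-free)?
No, ∇×F = (0, y - z, -z - 4*exp(x) + 3*exp(-y))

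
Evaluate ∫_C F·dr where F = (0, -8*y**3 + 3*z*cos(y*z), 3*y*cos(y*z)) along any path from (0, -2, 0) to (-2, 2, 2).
3*sin(4)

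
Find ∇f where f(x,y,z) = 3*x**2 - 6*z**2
(6*x, 0, -12*z)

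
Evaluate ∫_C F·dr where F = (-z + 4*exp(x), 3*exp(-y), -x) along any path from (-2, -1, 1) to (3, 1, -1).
-3*exp(-1) - 4*exp(-2) + 1 + 3*E + 4*exp(3)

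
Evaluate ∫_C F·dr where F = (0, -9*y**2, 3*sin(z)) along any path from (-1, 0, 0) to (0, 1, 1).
-3*cos(1)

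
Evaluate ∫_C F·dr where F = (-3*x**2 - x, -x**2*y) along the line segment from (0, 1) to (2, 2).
-37/3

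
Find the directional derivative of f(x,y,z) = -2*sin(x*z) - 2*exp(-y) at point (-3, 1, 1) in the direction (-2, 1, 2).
16*cos(3)/3 + 2*exp(-1)/3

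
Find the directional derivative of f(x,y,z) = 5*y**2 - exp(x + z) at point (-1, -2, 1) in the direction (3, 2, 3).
-23*sqrt(22)/11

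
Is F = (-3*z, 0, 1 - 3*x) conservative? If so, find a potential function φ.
Yes, F is conservative. φ = z*(1 - 3*x)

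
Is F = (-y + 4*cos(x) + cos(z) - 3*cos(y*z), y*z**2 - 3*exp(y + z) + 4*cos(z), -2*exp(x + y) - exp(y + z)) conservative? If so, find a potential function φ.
No, ∇×F = (-2*y*z - 2*exp(x + y) + 2*exp(y + z) + 4*sin(z), 3*y*sin(y*z) + 2*exp(x + y) - sin(z), -3*z*sin(y*z) + 1) ≠ 0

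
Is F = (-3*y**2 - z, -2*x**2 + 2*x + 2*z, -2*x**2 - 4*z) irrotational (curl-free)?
No, ∇×F = (-2, 4*x - 1, -4*x + 6*y + 2)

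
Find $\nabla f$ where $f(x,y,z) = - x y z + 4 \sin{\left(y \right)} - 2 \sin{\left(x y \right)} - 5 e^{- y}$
(-y*(z + 2*cos(x*y)), -x*z - 2*x*cos(x*y) + 4*cos(y) + 5*exp(-y), -x*y)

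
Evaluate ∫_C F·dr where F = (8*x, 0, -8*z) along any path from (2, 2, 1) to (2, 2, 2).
-12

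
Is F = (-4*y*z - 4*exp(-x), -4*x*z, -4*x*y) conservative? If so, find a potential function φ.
Yes, F is conservative. φ = -4*x*y*z + 4*exp(-x)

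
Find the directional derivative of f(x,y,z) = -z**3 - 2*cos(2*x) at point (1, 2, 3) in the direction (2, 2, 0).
2*sqrt(2)*sin(2)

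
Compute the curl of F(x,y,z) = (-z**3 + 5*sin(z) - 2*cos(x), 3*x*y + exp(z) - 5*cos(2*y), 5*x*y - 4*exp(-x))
(5*x - exp(z), -5*y - 3*z**2 + 5*cos(z) - 4*exp(-x), 3*y)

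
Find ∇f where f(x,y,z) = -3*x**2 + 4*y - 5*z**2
(-6*x, 4, -10*z)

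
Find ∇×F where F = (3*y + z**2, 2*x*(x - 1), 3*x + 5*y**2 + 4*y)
(10*y + 4, 2*z - 3, 4*x - 5)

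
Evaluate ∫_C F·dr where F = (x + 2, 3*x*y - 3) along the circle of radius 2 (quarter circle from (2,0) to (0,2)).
-4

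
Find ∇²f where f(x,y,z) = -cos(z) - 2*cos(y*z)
2*y**2*cos(y*z) + 2*z**2*cos(y*z) + cos(z)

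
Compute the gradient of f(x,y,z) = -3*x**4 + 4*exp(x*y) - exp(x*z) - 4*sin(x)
(-12*x**3 + 4*y*exp(x*y) - z*exp(x*z) - 4*cos(x), 4*x*exp(x*y), -x*exp(x*z))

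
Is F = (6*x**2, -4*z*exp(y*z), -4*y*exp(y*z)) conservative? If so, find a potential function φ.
Yes, F is conservative. φ = 2*x**3 - 4*exp(y*z)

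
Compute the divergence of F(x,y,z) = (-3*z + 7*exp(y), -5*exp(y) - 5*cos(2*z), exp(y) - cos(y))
-5*exp(y)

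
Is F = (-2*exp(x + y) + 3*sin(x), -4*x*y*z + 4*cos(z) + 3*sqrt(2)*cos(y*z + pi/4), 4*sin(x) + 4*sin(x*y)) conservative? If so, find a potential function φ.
No, ∇×F = (4*x*y + 4*x*cos(x*y) + 3*sqrt(2)*y*sin(y*z + pi/4) + 4*sin(z), -4*y*cos(x*y) - 4*cos(x), -4*y*z + 2*exp(x + y)) ≠ 0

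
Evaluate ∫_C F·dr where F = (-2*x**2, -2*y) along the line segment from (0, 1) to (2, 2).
-25/3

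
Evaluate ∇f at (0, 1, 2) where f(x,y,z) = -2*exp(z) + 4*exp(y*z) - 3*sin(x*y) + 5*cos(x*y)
(-3, 8*exp(2), 2*exp(2))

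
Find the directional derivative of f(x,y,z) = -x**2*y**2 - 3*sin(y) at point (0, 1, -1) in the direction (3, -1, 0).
3*sqrt(10)*cos(1)/10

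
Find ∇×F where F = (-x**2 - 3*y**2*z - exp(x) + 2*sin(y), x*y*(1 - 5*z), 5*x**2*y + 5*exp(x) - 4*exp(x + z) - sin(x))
(5*x*(x + y), -10*x*y - 3*y**2 - 5*exp(x) + 4*exp(x + z) + cos(x), y*z + y - 2*cos(y))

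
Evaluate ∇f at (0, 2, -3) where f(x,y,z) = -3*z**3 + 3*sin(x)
(3, 0, -81)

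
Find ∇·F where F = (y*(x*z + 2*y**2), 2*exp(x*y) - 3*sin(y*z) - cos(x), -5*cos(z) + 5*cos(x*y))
2*x*exp(x*y) + y*z - 3*z*cos(y*z) + 5*sin(z)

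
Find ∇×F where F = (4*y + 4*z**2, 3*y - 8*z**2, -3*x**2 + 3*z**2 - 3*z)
(16*z, 6*x + 8*z, -4)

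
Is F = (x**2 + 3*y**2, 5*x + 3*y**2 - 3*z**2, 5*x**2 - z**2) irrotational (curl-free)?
No, ∇×F = (6*z, -10*x, 5 - 6*y)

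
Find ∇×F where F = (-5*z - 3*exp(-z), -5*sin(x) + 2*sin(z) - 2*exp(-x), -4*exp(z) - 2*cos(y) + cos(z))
(2*sin(y) - 2*cos(z), -5 + 3*exp(-z), -5*cos(x) + 2*exp(-x))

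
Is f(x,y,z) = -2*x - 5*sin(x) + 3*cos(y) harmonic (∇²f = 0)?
No, ∇²f = 5*sin(x) - 3*cos(y)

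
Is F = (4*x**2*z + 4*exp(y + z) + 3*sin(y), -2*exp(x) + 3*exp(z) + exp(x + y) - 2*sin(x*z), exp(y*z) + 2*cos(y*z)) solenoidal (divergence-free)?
No, ∇·F = 8*x*z + y*exp(y*z) - 2*y*sin(y*z) + exp(x + y)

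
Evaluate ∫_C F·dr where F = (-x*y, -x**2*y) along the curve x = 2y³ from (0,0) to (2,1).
-31/14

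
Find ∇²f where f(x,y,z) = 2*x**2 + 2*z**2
8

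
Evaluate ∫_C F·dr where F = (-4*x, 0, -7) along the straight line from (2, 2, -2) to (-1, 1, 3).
-29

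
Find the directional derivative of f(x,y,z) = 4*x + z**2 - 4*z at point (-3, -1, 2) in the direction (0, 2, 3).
0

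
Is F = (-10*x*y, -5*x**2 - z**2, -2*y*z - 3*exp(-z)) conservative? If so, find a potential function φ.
Yes, F is conservative. φ = -5*x**2*y - y*z**2 + 3*exp(-z)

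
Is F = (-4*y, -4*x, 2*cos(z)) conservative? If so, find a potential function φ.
Yes, F is conservative. φ = -4*x*y + 2*sin(z)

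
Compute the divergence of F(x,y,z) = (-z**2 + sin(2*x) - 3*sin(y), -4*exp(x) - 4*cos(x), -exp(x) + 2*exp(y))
2*cos(2*x)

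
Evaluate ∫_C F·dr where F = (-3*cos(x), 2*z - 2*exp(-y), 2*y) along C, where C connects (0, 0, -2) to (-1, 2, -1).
-6 + 2*exp(-2) + 3*sin(1)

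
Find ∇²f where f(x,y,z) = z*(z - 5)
2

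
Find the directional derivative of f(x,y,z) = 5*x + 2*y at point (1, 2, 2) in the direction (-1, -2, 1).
-3*sqrt(6)/2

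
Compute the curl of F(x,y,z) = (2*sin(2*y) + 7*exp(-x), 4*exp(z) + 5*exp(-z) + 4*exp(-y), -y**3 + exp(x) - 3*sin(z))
(-3*y**2 - 9*sinh(z) + cosh(z), -exp(x), -4*cos(2*y))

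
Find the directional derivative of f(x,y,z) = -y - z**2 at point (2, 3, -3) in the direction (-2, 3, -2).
-15*sqrt(17)/17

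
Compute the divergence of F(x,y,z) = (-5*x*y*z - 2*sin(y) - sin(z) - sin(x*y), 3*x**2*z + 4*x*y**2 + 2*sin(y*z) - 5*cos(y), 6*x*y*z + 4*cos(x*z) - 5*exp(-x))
14*x*y - 4*x*sin(x*z) - 5*y*z - y*cos(x*y) + 2*z*cos(y*z) + 5*sin(y)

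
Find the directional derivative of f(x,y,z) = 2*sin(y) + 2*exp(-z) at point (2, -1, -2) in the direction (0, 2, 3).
2*sqrt(13)*(-3*exp(2) + 2*cos(1))/13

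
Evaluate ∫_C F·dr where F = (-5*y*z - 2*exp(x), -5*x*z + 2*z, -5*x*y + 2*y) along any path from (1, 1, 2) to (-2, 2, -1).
-18 - 2*exp(-2) + 2*E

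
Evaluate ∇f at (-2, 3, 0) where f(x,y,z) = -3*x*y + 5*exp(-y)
(-9, 6 - 5*exp(-3), 0)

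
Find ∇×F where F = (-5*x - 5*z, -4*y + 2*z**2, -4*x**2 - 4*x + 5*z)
(-4*z, 8*x - 1, 0)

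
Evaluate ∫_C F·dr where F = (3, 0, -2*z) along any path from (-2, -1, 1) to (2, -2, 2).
9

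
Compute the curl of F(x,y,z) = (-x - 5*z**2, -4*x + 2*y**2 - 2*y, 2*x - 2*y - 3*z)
(-2, -10*z - 2, -4)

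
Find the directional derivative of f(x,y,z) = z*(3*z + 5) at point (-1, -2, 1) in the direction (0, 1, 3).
33*sqrt(10)/10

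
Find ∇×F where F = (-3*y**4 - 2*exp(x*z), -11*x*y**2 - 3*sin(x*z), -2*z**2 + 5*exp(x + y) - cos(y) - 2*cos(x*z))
(3*x*cos(x*z) + 5*exp(x + y) + sin(y), -2*x*exp(x*z) - 2*z*sin(x*z) - 5*exp(x + y), 12*y**3 - 11*y**2 - 3*z*cos(x*z))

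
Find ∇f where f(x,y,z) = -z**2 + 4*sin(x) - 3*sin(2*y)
(4*cos(x), -6*cos(2*y), -2*z)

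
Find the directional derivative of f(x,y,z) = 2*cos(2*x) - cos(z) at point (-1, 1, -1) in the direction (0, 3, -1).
sqrt(10)*sin(1)/10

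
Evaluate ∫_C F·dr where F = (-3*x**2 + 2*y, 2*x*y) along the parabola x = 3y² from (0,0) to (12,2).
-1672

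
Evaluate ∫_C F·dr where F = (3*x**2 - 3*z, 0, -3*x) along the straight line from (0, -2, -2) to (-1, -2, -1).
-4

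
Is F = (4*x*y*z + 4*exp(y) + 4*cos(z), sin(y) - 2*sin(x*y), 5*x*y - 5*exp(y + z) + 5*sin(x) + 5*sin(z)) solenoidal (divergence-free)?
No, ∇·F = -2*x*cos(x*y) + 4*y*z - 5*exp(y + z) + cos(y) + 5*cos(z)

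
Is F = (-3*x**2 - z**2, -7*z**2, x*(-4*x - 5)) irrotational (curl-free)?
No, ∇×F = (14*z, 8*x - 2*z + 5, 0)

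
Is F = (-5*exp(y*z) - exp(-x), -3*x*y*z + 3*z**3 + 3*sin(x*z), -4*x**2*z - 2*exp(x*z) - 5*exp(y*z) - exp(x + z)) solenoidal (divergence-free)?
No, ∇·F = -4*x**2 - 3*x*z - 2*x*exp(x*z) - 5*y*exp(y*z) - exp(x + z) + exp(-x)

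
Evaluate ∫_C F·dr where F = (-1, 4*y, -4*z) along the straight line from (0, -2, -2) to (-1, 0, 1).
-1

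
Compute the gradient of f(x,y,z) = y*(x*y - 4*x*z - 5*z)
(y*(y - 4*z), 2*x*y - 4*x*z - 5*z, -y*(4*x + 5))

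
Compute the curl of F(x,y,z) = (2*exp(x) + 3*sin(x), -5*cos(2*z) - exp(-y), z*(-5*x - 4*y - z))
(-4*z - 10*sin(2*z), 5*z, 0)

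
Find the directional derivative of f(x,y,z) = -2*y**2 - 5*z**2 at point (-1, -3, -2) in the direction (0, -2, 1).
-4*sqrt(5)/5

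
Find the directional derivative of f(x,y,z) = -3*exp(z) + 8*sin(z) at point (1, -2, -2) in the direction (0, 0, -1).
3*exp(-2) - 8*cos(2)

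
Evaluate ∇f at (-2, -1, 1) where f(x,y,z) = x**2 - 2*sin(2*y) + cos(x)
(-4 + sin(2), -4*cos(2), 0)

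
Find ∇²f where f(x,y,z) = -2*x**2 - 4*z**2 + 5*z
-12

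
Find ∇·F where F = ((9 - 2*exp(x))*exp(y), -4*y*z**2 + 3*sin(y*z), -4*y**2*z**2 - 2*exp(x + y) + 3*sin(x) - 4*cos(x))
-8*y**2*z - 4*z**2 + 3*z*cos(y*z) - 2*exp(x + y)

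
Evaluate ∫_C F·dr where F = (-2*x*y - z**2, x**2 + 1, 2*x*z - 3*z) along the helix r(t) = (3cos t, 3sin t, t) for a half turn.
-24 + 3*pi**2/2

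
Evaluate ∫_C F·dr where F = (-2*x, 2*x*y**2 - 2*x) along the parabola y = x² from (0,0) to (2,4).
1228/21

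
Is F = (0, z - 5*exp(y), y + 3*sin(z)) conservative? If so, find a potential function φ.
Yes, F is conservative. φ = y*z - 5*exp(y) - 3*cos(z)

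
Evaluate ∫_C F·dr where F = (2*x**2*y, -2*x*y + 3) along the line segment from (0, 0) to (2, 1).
17/3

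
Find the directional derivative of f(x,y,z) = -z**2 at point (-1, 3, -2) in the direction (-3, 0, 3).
2*sqrt(2)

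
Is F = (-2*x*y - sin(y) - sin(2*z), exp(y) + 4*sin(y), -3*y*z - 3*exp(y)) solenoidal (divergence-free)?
No, ∇·F = -5*y + exp(y) + 4*cos(y)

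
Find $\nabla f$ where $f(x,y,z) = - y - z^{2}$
(0, -1, -2*z)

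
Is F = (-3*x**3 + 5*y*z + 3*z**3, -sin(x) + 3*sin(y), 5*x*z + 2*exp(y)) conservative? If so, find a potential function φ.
No, ∇×F = (2*exp(y), 5*y + 9*z**2 - 5*z, -5*z - cos(x)) ≠ 0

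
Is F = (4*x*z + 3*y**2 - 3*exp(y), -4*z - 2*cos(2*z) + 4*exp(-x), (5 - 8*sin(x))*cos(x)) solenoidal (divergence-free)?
No, ∇·F = 4*z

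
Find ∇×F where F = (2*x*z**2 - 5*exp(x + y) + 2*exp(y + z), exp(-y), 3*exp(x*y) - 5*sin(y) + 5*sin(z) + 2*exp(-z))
(3*x*exp(x*y) - 5*cos(y), 4*x*z - 3*y*exp(x*y) + 2*exp(y + z), 5*exp(x + y) - 2*exp(y + z))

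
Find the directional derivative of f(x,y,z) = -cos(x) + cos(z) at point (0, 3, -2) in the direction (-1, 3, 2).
sqrt(14)*sin(2)/7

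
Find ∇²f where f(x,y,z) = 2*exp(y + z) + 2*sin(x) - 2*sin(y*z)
2*y**2*sin(y*z) + 2*z**2*sin(y*z) + 4*exp(y + z) - 2*sin(x)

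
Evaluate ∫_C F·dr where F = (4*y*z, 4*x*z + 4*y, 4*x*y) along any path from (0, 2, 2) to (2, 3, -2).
-38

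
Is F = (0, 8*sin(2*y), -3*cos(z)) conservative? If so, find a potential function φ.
Yes, F is conservative. φ = -3*sin(z) - 4*cos(2*y)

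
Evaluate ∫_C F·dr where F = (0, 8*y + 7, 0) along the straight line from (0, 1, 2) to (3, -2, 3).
-9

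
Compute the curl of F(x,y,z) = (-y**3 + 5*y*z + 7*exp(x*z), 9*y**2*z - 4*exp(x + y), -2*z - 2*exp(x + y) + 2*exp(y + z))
(-9*y**2 - 2*exp(x + y) + 2*exp(y + z), 7*x*exp(x*z) + 5*y + 2*exp(x + y), 3*y**2 - 5*z - 4*exp(x + y))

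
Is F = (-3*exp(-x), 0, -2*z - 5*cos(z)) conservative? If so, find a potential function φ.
Yes, F is conservative. φ = -z**2 - 5*sin(z) + 3*exp(-x)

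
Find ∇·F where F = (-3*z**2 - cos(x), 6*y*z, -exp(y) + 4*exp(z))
6*z + 4*exp(z) + sin(x)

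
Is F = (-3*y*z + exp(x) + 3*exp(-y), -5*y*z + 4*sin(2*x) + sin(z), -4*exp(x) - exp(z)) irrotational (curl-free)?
No, ∇×F = (5*y - cos(z), -3*y + 4*exp(x), 3*z + 8*cos(2*x) + 3*exp(-y))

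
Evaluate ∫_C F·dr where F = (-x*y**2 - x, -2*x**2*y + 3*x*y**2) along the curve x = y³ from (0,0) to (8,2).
-160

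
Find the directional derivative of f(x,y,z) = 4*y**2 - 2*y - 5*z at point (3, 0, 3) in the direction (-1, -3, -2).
8*sqrt(14)/7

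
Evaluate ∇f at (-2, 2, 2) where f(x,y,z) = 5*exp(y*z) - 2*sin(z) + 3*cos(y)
(0, -3*sin(2) + 10*exp(4), -2*cos(2) + 10*exp(4))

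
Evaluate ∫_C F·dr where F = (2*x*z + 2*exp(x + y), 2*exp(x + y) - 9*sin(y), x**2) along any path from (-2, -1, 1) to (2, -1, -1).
-8 - 2*exp(-3) + 2*E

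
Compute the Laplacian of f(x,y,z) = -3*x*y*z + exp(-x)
exp(-x)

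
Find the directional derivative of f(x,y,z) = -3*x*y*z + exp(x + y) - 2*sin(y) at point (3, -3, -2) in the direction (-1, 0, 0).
17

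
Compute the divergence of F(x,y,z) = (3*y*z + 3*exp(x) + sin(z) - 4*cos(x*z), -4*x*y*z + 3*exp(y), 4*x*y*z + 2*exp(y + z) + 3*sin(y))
4*x*y - 4*x*z + 4*z*sin(x*z) + 3*exp(x) + 3*exp(y) + 2*exp(y + z)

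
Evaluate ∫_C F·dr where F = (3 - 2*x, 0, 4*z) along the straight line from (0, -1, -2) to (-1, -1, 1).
-10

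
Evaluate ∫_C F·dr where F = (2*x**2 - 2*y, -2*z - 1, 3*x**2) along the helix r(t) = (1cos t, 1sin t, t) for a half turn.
8/3 + 5*pi/2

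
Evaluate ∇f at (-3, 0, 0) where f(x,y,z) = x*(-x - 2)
(4, 0, 0)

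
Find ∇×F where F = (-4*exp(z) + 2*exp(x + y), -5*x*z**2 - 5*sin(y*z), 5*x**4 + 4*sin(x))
(10*x*z + 5*y*cos(y*z), -20*x**3 - 4*exp(z) - 4*cos(x), -5*z**2 - 2*exp(x + y))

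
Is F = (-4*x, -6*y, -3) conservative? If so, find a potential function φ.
Yes, F is conservative. φ = -2*x**2 - 3*y**2 - 3*z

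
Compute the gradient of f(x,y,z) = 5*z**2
(0, 0, 10*z)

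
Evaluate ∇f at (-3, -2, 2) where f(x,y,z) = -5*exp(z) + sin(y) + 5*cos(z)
(0, cos(2), -5*exp(2) - 5*sin(2))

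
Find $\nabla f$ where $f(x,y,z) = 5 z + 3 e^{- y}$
(0, -3*exp(-y), 5)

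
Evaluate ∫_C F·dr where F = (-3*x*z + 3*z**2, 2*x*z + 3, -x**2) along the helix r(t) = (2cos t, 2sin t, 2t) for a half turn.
-20*pi**2 - 10*pi + 96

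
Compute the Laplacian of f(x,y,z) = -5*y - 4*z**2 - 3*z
-8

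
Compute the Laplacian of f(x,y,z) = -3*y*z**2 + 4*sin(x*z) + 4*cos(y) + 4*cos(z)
-4*x**2*sin(x*z) - 6*y - 4*z**2*sin(x*z) - 4*cos(y) - 4*cos(z)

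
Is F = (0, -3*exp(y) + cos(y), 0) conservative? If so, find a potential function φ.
Yes, F is conservative. φ = -3*exp(y) + sin(y)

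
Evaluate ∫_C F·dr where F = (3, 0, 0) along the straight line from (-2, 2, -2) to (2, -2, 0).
12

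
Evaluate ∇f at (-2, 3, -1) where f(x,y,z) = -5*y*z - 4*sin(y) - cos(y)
(0, sin(3) - 4*cos(3) + 5, -15)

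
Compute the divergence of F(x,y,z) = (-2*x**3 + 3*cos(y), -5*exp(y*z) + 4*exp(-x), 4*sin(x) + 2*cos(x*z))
-6*x**2 - 2*x*sin(x*z) - 5*z*exp(y*z)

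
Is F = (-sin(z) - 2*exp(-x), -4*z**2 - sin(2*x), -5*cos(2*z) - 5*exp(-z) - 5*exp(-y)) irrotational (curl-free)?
No, ∇×F = (8*z + 5*exp(-y), -cos(z), -2*cos(2*x))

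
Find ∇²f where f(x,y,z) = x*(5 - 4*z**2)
-8*x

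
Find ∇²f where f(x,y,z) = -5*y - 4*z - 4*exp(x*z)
4*(-x**2 - z**2)*exp(x*z)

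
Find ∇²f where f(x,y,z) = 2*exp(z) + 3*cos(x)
2*exp(z) - 3*cos(x)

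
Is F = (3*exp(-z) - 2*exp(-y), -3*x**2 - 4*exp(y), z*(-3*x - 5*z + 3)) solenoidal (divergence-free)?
No, ∇·F = -3*x - 10*z - 4*exp(y) + 3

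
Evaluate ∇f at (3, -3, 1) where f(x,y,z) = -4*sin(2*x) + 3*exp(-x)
(-8*cos(6) - 3*exp(-3), 0, 0)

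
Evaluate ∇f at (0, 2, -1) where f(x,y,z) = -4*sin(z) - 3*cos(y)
(0, 3*sin(2), -4*cos(1))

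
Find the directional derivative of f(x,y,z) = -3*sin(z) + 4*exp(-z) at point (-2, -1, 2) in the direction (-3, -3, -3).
sqrt(3)*(exp(2)*cos(2) + 4/3)*exp(-2)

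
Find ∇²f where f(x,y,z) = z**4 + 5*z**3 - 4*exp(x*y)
-4*x**2*exp(x*y) - 4*y**2*exp(x*y) + 12*z**2 + 30*z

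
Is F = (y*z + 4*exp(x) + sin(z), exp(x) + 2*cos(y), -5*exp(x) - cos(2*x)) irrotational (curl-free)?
No, ∇×F = (0, y + 5*exp(x) - 2*sin(2*x) + cos(z), -z + exp(x))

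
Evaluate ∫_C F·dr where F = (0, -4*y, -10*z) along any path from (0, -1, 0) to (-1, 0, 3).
-43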